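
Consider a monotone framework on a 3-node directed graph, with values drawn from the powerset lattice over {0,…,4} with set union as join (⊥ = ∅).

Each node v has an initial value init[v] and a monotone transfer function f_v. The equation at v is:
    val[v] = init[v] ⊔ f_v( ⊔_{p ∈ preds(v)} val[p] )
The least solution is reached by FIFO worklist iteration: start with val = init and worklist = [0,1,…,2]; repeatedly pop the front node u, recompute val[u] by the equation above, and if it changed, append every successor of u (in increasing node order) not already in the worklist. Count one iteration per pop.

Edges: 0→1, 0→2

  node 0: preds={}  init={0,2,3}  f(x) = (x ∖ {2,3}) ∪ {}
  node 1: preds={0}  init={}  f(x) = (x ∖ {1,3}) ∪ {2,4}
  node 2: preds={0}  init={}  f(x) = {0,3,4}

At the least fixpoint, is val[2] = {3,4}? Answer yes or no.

no

Worklist (3 pops):
  #1 pop 0: in={} → {0,2,3} (no change)
  #2 pop 1: in={0,2,3} → {0,2,4} (was {}); enqueue []
  #3 pop 2: in={0,2,3} → {0,3,4} (was {}); enqueue []

Fixpoint:
  val[0] = {0,2,3}
  val[1] = {0,2,4}
  val[2] = {0,3,4}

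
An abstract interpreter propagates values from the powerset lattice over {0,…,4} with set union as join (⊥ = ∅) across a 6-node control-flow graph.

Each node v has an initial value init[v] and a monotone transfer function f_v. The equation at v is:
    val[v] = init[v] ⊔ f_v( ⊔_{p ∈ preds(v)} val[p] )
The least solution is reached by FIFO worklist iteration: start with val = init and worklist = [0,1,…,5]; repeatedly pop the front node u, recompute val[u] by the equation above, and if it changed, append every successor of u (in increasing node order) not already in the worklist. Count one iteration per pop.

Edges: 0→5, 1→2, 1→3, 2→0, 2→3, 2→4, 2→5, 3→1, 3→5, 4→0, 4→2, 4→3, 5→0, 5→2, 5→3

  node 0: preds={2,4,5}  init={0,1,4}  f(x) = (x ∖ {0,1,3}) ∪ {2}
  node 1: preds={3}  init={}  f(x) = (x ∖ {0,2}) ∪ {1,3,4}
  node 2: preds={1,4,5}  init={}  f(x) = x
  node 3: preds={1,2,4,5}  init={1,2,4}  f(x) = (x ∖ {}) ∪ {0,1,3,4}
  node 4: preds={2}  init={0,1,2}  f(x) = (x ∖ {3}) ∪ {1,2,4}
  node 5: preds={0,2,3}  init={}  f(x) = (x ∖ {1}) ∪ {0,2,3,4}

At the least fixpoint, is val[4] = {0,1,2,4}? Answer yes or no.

Trace (10 dequeues):
  [1] u=0 | in {0,1,2} | out {0,1,2,4} | prev {0,1,4} | push {}
  [2] u=1 | in {1,2,4} | out {1,3,4} | prev {} | push {}
  [3] u=2 | in {0,1,2,3,4} | out {0,1,2,3,4} | prev {} | push {0}
  [4] u=3 | in {0,1,2,3,4} | out {0,1,2,3,4} | prev {1,2,4} | push {1}
  [5] u=4 | in {0,1,2,3,4} | out {0,1,2,4} | prev {0,1,2} | push {2,3}
  [6] u=5 | in {0,1,2,3,4} | out {0,2,3,4} | prev {} | push {}
  [7] u=0 | in {0,1,2,3,4} | out {0,1,2,4} | ==
  [8] u=1 | in {0,1,2,3,4} | out {1,3,4} | ==
  [9] u=2 | in {0,1,2,3,4} | out {0,1,2,3,4} | ==
  [10] u=3 | in {0,1,2,3,4} | out {0,1,2,3,4} | ==

Converged values:
  [0] {0,1,2,4}
  [1] {1,3,4}
  [2] {0,1,2,3,4}
  [3] {0,1,2,3,4}
  [4] {0,1,2,4}
  [5] {0,2,3,4}

yes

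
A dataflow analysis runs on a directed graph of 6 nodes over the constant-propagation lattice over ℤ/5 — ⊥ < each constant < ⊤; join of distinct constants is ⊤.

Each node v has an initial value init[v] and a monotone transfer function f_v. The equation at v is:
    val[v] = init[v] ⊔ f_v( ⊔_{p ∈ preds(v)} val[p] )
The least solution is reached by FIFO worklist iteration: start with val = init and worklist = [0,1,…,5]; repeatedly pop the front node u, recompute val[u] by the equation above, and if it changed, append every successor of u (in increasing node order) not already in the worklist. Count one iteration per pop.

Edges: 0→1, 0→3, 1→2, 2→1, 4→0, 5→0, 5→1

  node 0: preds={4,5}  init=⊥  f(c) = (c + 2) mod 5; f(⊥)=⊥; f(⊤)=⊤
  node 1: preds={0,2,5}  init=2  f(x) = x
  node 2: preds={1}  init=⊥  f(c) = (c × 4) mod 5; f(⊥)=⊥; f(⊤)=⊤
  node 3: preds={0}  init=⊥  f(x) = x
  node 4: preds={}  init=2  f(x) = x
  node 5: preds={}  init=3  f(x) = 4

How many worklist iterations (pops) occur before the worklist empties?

Trace (8 dequeues):
  [1] u=0 | in ⊤ | out ⊤ | prev ⊥ | push {}
  [2] u=1 | in ⊤ | out ⊤ | prev 2 | push {}
  [3] u=2 | in ⊤ | out ⊤ | prev ⊥ | push {1}
  [4] u=3 | in ⊤ | out ⊤ | prev ⊥ | push {}
  [5] u=4 | in ⊥ | out 2 | ==
  [6] u=5 | in ⊥ | out ⊤ | prev 3 | push {0}
  [7] u=1 | in ⊤ | out ⊤ | ==
  [8] u=0 | in ⊤ | out ⊤ | ==

Converged values:
  [0] ⊤
  [1] ⊤
  [2] ⊤
  [3] ⊤
  [4] 2
  [5] ⊤

8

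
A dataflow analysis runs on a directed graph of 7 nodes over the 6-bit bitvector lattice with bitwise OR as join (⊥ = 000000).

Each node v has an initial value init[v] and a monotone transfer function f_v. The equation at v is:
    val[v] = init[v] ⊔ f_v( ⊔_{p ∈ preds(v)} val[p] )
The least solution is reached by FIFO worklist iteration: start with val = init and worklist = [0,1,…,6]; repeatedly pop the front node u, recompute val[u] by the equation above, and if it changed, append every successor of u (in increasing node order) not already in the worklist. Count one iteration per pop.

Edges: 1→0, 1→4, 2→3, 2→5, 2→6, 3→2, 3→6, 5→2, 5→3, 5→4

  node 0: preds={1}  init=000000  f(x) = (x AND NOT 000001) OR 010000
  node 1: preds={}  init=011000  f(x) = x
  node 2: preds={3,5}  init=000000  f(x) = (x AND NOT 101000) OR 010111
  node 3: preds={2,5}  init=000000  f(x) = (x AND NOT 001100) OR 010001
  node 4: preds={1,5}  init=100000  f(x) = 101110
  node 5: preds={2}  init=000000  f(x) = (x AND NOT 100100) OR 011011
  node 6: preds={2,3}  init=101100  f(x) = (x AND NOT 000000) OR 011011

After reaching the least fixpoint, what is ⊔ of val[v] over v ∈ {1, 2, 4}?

111111

Trace (10 dequeues):
  [1] u=0 | in 011000 | out 011000 | prev 000000 | push {}
  [2] u=1 | in 000000 | out 011000 | ==
  [3] u=2 | in 000000 | out 010111 | prev 000000 | push {}
  [4] u=3 | in 010111 | out 010011 | prev 000000 | push {2}
  [5] u=4 | in 011000 | out 101110 | prev 100000 | push {}
  [6] u=5 | in 010111 | out 011011 | prev 000000 | push {3,4}
  [7] u=6 | in 010111 | out 111111 | prev 101100 | push {}
  [8] u=2 | in 011011 | out 010111 | ==
  [9] u=3 | in 011111 | out 010011 | ==
  [10] u=4 | in 011011 | out 101110 | ==

Converged values:
  [0] 011000
  [1] 011000
  [2] 010111
  [3] 010011
  [4] 101110
  [5] 011011
  [6] 111111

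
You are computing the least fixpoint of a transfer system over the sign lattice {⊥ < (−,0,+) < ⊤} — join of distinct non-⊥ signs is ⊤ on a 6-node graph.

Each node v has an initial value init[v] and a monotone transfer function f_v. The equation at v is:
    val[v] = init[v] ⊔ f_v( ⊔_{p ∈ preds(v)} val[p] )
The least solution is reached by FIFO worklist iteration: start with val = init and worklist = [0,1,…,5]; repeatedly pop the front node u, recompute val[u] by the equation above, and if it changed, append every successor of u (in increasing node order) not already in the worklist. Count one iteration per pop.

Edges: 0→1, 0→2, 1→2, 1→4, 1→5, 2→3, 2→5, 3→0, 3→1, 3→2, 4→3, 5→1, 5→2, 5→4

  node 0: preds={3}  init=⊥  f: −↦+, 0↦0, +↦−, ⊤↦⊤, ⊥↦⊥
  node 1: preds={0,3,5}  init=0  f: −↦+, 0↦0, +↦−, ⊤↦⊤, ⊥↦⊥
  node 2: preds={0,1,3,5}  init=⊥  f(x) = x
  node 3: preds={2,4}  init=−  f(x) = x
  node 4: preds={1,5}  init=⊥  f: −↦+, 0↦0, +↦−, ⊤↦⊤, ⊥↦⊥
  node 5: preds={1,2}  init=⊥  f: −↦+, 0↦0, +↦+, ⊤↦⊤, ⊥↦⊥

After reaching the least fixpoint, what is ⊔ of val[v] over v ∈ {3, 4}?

Worklist (11 pops):
  #1 pop 0: in=− → + (was ⊥); enqueue []
  #2 pop 1: in=⊤ → ⊤ (was 0); enqueue []
  #3 pop 2: in=⊤ → ⊤ (was ⊥); enqueue []
  #4 pop 3: in=⊤ → ⊤ (was −); enqueue [0,1,2]
  #5 pop 4: in=⊤ → ⊤ (was ⊥); enqueue [3]
  #6 pop 5: in=⊤ → ⊤ (was ⊥); enqueue [4]
  #7 pop 0: in=⊤ → ⊤ (was +); enqueue []
  #8 pop 1: in=⊤ → ⊤ (no change)
  #9 pop 2: in=⊤ → ⊤ (no change)
  #10 pop 3: in=⊤ → ⊤ (no change)
  #11 pop 4: in=⊤ → ⊤ (no change)

Fixpoint:
  val[0] = ⊤
  val[1] = ⊤
  val[2] = ⊤
  val[3] = ⊤
  val[4] = ⊤
  val[5] = ⊤

⊤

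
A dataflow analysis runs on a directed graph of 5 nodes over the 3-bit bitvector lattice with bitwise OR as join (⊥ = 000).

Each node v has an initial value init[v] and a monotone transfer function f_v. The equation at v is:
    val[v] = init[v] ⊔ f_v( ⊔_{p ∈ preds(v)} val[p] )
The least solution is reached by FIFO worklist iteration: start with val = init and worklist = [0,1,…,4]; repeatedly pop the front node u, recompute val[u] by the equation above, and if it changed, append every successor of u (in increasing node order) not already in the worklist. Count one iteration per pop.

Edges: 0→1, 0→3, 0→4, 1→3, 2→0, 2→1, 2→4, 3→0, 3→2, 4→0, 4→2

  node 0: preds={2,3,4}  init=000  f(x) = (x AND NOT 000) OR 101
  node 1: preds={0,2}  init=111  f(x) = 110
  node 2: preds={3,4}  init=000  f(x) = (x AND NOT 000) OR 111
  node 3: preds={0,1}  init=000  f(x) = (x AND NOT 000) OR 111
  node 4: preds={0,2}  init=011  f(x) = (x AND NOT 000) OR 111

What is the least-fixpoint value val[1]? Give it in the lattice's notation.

111

Trace (8 dequeues):
  [1] u=0 | in 011 | out 111 | prev 000 | push {}
  [2] u=1 | in 111 | out 111 | ==
  [3] u=2 | in 011 | out 111 | prev 000 | push {0,1}
  [4] u=3 | in 111 | out 111 | prev 000 | push {2}
  [5] u=4 | in 111 | out 111 | prev 011 | push {}
  [6] u=0 | in 111 | out 111 | ==
  [7] u=1 | in 111 | out 111 | ==
  [8] u=2 | in 111 | out 111 | ==

Converged values:
  [0] 111
  [1] 111
  [2] 111
  [3] 111
  [4] 111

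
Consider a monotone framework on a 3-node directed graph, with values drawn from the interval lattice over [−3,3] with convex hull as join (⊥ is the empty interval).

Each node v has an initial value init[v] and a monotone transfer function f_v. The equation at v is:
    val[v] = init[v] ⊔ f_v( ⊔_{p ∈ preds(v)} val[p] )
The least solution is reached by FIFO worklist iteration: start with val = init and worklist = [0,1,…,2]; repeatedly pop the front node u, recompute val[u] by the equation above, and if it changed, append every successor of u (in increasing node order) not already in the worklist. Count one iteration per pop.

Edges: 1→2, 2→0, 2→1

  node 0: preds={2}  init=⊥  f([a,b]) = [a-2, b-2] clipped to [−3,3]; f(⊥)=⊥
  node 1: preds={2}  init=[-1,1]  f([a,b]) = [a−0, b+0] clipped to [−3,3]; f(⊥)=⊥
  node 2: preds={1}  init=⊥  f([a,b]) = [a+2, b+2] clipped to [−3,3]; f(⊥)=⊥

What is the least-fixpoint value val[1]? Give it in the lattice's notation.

Worklist (6 pops):
  #1 pop 0: in=⊥ → ⊥ (no change)
  #2 pop 1: in=⊥ → [-1,1] (no change)
  #3 pop 2: in=[-1,1] → [1,3] (was ⊥); enqueue [0,1]
  #4 pop 0: in=[1,3] → [-1,1] (was ⊥); enqueue []
  #5 pop 1: in=[1,3] → [-1,3] (was [-1,1]); enqueue [2]
  #6 pop 2: in=[-1,3] → [1,3] (no change)

Fixpoint:
  val[0] = [-1,1]
  val[1] = [-1,3]
  val[2] = [1,3]

[-1,3]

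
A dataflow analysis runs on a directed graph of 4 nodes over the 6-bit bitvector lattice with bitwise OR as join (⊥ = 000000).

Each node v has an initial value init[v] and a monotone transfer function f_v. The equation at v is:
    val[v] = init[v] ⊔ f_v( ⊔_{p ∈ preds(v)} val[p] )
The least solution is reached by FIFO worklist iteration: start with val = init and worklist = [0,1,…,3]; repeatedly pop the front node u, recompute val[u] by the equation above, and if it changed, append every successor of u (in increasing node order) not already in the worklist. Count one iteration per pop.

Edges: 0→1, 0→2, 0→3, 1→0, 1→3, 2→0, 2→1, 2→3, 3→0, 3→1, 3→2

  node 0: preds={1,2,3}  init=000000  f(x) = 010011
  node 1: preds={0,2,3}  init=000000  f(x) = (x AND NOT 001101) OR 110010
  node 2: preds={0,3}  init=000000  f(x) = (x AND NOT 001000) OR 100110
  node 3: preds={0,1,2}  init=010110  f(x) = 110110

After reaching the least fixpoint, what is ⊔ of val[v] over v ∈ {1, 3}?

Iteration log — 7 steps:
  step 1. node 0  ⊔preds=010110  new=010011  old=000000  +wl: 
  step 2. node 1  ⊔preds=010111  new=110010  old=000000  +wl: 0
  step 3. node 2  ⊔preds=010111  new=110111  old=000000  +wl: 1
  step 4. node 3  ⊔preds=110111  new=110110  old=010110  +wl: 2
  step 5. node 0  ⊔preds=110111  new=010011  stable
  step 6. node 1  ⊔preds=110111  new=110010  stable
  step 7. node 2  ⊔preds=110111  new=110111  stable

Least fixpoint reached:
  node 0: 010011
  node 1: 110010
  node 2: 110111
  node 3: 110110

110110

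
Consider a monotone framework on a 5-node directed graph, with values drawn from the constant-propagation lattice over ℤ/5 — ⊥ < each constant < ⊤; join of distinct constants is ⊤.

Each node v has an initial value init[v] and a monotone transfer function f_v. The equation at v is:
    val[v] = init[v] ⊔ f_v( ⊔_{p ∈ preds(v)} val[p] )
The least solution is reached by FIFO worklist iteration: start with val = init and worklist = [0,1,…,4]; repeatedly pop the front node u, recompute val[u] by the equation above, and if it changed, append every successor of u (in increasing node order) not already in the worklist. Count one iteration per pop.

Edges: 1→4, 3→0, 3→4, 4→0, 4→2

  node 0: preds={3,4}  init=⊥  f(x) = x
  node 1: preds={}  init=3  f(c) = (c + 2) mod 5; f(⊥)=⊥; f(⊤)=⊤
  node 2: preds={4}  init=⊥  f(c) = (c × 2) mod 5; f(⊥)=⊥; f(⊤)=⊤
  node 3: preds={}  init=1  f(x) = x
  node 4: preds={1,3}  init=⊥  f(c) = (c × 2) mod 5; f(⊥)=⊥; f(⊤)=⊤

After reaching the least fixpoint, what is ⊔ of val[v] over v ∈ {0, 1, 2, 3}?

Trace (7 dequeues):
  [1] u=0 | in 1 | out 1 | prev ⊥ | push {}
  [2] u=1 | in ⊥ | out 3 | ==
  [3] u=2 | in ⊥ | out ⊥ | ==
  [4] u=3 | in ⊥ | out 1 | ==
  [5] u=4 | in ⊤ | out ⊤ | prev ⊥ | push {0,2}
  [6] u=0 | in ⊤ | out ⊤ | prev 1 | push {}
  [7] u=2 | in ⊤ | out ⊤ | prev ⊥ | push {}

Converged values:
  [0] ⊤
  [1] 3
  [2] ⊤
  [3] 1
  [4] ⊤

⊤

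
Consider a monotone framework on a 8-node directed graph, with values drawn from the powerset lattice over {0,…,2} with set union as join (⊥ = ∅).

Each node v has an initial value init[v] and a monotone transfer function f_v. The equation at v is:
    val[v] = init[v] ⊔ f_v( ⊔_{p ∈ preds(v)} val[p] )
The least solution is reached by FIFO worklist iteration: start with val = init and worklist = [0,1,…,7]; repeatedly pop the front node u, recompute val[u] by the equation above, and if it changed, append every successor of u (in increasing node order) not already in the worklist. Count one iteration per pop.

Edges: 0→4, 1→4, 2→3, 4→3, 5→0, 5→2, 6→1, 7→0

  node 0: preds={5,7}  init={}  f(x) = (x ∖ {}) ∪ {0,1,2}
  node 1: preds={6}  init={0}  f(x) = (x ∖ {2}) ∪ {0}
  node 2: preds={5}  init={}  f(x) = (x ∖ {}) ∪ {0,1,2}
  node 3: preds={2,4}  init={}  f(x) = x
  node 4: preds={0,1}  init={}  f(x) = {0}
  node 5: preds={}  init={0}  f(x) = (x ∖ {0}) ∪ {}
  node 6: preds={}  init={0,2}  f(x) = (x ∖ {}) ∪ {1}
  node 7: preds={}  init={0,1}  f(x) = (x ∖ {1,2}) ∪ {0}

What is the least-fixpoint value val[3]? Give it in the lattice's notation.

{0,1,2}

Iteration log — 11 steps:
  step 1. node 0  ⊔preds={0,1}  new={0,1,2}  old={}  +wl: 
  step 2. node 1  ⊔preds={0,2}  new={0}  stable
  step 3. node 2  ⊔preds={0}  new={0,1,2}  old={}  +wl: 
  step 4. node 3  ⊔preds={0,1,2}  new={0,1,2}  old={}  +wl: 
  step 5. node 4  ⊔preds={0,1,2}  new={0}  old={}  +wl: 3
  step 6. node 5  ⊔preds={}  new={0}  stable
  step 7. node 6  ⊔preds={}  new={0,1,2}  old={0,2}  +wl: 1
  step 8. node 7  ⊔preds={}  new={0,1}  stable
  step 9. node 3  ⊔preds={0,1,2}  new={0,1,2}  stable
  step 10. node 1  ⊔preds={0,1,2}  new={0,1}  old={0}  +wl: 4
  step 11. node 4  ⊔preds={0,1,2}  new={0}  stable

Least fixpoint reached:
  node 0: {0,1,2}
  node 1: {0,1}
  node 2: {0,1,2}
  node 3: {0,1,2}
  node 4: {0}
  node 5: {0}
  node 6: {0,1,2}
  node 7: {0,1}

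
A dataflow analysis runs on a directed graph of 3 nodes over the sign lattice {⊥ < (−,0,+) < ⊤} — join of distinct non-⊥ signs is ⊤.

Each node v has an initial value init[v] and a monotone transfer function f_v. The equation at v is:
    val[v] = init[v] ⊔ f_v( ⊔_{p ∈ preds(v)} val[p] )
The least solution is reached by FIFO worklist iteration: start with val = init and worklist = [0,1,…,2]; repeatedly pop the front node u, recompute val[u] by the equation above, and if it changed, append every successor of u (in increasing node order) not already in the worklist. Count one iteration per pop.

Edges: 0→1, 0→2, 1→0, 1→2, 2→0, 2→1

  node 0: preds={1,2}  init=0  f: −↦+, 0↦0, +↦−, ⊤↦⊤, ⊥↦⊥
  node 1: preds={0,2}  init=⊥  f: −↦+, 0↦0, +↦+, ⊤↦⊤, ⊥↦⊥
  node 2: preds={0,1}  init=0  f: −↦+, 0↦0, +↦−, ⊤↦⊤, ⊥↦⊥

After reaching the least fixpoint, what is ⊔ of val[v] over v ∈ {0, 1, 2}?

Iteration log — 4 steps:
  step 1. node 0  ⊔preds=0  new=0  stable
  step 2. node 1  ⊔preds=0  new=0  old=⊥  +wl: 0
  step 3. node 2  ⊔preds=0  new=0  stable
  step 4. node 0  ⊔preds=0  new=0  stable

Least fixpoint reached:
  node 0: 0
  node 1: 0
  node 2: 0

0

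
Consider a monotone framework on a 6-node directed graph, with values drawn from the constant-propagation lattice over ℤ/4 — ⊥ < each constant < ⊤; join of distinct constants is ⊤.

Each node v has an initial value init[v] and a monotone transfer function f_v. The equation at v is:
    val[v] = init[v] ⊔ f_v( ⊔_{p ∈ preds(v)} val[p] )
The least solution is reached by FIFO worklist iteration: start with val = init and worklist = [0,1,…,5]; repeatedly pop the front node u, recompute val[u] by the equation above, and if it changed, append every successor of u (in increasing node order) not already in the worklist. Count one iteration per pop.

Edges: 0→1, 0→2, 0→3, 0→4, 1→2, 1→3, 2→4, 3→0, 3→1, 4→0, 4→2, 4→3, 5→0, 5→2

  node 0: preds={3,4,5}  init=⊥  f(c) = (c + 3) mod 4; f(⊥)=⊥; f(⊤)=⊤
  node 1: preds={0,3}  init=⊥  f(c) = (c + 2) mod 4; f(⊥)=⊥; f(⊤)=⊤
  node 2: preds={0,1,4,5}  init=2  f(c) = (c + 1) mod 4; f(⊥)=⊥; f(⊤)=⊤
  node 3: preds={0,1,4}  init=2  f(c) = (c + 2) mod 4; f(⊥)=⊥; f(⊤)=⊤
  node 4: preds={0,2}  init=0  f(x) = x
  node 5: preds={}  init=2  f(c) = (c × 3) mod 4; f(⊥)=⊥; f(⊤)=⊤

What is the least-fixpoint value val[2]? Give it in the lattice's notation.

⊤

Worklist (10 pops):
  #1 pop 0: in=⊤ → ⊤ (was ⊥); enqueue []
  #2 pop 1: in=⊤ → ⊤ (was ⊥); enqueue []
  #3 pop 2: in=⊤ → ⊤ (was 2); enqueue []
  #4 pop 3: in=⊤ → ⊤ (was 2); enqueue [0,1]
  #5 pop 4: in=⊤ → ⊤ (was 0); enqueue [2,3]
  #6 pop 5: in=⊥ → 2 (no change)
  #7 pop 0: in=⊤ → ⊤ (no change)
  #8 pop 1: in=⊤ → ⊤ (no change)
  #9 pop 2: in=⊤ → ⊤ (no change)
  #10 pop 3: in=⊤ → ⊤ (no change)

Fixpoint:
  val[0] = ⊤
  val[1] = ⊤
  val[2] = ⊤
  val[3] = ⊤
  val[4] = ⊤
  val[5] = 2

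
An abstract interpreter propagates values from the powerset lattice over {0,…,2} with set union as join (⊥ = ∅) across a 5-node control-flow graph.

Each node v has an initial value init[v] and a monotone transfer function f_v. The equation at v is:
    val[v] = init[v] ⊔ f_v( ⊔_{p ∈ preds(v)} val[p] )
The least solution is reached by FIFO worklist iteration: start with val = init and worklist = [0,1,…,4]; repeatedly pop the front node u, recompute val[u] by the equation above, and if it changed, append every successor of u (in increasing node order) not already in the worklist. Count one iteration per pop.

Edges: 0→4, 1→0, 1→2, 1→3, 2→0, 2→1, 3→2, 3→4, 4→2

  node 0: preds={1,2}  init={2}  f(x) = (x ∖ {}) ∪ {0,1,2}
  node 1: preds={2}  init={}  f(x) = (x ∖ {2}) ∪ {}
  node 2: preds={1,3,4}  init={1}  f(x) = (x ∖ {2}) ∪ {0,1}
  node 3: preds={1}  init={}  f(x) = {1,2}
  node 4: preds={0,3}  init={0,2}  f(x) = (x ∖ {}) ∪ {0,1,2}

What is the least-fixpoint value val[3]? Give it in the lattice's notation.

{1,2}

Worklist (10 pops):
  #1 pop 0: in={1} → {0,1,2} (was {2}); enqueue []
  #2 pop 1: in={1} → {1} (was {}); enqueue [0]
  #3 pop 2: in={0,1,2} → {0,1} (was {1}); enqueue [1]
  #4 pop 3: in={1} → {1,2} (was {}); enqueue [2]
  #5 pop 4: in={0,1,2} → {0,1,2} (was {0,2}); enqueue []
  #6 pop 0: in={0,1} → {0,1,2} (no change)
  #7 pop 1: in={0,1} → {0,1} (was {1}); enqueue [0,3]
  #8 pop 2: in={0,1,2} → {0,1} (no change)
  #9 pop 0: in={0,1} → {0,1,2} (no change)
  #10 pop 3: in={0,1} → {1,2} (no change)

Fixpoint:
  val[0] = {0,1,2}
  val[1] = {0,1}
  val[2] = {0,1}
  val[3] = {1,2}
  val[4] = {0,1,2}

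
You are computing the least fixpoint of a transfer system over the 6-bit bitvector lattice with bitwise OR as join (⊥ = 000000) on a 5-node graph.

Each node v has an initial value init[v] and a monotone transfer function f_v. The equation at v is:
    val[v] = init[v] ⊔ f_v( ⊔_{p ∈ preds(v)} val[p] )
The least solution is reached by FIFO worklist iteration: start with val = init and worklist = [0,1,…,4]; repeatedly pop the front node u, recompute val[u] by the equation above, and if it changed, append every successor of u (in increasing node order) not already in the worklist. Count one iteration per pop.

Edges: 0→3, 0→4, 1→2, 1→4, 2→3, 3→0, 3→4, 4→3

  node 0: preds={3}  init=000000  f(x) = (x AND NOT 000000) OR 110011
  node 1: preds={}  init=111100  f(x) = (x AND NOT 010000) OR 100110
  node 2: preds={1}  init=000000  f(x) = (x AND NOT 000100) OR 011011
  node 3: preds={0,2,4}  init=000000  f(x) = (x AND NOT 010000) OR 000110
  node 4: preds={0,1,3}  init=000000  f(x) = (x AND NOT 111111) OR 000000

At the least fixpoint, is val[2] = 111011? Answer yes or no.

yes

Trace (8 dequeues):
  [1] u=0 | in 000000 | out 110011 | prev 000000 | push {}
  [2] u=1 | in 000000 | out 111110 | prev 111100 | push {}
  [3] u=2 | in 111110 | out 111011 | prev 000000 | push {}
  [4] u=3 | in 111011 | out 101111 | prev 000000 | push {0}
  [5] u=4 | in 111111 | out 000000 | ==
  [6] u=0 | in 101111 | out 111111 | prev 110011 | push {3,4}
  [7] u=3 | in 111111 | out 101111 | ==
  [8] u=4 | in 111111 | out 000000 | ==

Converged values:
  [0] 111111
  [1] 111110
  [2] 111011
  [3] 101111
  [4] 000000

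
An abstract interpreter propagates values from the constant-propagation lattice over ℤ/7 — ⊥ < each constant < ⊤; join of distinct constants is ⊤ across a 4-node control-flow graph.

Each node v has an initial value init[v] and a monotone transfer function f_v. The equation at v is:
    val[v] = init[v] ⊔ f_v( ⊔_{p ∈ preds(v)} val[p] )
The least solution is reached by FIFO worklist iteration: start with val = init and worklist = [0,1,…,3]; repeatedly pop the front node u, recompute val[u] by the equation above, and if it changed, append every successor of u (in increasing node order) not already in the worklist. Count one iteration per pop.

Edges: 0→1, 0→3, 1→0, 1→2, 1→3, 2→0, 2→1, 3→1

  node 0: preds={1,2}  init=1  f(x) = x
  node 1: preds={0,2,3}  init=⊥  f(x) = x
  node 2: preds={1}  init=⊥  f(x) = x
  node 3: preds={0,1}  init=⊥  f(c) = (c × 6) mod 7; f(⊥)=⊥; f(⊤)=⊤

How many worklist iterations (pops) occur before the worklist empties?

11

Trace (11 dequeues):
  [1] u=0 | in ⊥ | out 1 | ==
  [2] u=1 | in 1 | out 1 | prev ⊥ | push {0}
  [3] u=2 | in 1 | out 1 | prev ⊥ | push {1}
  [4] u=3 | in 1 | out 6 | prev ⊥ | push {}
  [5] u=0 | in 1 | out 1 | ==
  [6] u=1 | in ⊤ | out ⊤ | prev 1 | push {0,2,3}
  [7] u=0 | in ⊤ | out ⊤ | prev 1 | push {1}
  [8] u=2 | in ⊤ | out ⊤ | prev 1 | push {0}
  [9] u=3 | in ⊤ | out ⊤ | prev 6 | push {}
  [10] u=1 | in ⊤ | out ⊤ | ==
  [11] u=0 | in ⊤ | out ⊤ | ==

Converged values:
  [0] ⊤
  [1] ⊤
  [2] ⊤
  [3] ⊤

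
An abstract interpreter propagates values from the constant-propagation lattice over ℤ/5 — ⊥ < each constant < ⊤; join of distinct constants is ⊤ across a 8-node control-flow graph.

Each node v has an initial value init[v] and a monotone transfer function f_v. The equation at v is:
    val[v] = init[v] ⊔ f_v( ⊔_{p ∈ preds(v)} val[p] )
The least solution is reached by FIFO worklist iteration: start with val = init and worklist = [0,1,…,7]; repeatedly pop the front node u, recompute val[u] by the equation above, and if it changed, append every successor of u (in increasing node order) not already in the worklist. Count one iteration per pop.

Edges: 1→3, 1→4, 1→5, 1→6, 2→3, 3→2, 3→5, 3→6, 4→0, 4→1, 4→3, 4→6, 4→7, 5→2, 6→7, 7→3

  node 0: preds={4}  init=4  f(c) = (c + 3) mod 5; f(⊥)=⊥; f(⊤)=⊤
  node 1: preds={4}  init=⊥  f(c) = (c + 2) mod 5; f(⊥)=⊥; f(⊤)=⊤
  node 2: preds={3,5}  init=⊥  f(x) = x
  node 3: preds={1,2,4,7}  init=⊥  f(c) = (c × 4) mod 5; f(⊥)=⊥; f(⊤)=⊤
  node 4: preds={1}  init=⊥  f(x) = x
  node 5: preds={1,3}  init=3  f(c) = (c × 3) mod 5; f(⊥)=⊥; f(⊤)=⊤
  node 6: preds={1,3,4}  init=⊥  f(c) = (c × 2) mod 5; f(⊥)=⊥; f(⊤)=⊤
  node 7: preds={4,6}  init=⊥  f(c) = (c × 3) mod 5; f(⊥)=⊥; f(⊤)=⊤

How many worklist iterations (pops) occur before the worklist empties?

Worklist (15 pops):
  #1 pop 0: in=⊥ → 4 (no change)
  #2 pop 1: in=⊥ → ⊥ (no change)
  #3 pop 2: in=3 → 3 (was ⊥); enqueue []
  #4 pop 3: in=3 → 2 (was ⊥); enqueue [2]
  #5 pop 4: in=⊥ → ⊥ (no change)
  #6 pop 5: in=2 → ⊤ (was 3); enqueue []
  #7 pop 6: in=2 → 4 (was ⊥); enqueue []
  #8 pop 7: in=4 → 2 (was ⊥); enqueue [3]
  #9 pop 2: in=⊤ → ⊤ (was 3); enqueue []
  #10 pop 3: in=⊤ → ⊤ (was 2); enqueue [2,5,6]
  #11 pop 2: in=⊤ → ⊤ (no change)
  #12 pop 5: in=⊤ → ⊤ (no change)
  #13 pop 6: in=⊤ → ⊤ (was 4); enqueue [7]
  #14 pop 7: in=⊤ → ⊤ (was 2); enqueue [3]
  #15 pop 3: in=⊤ → ⊤ (no change)

Fixpoint:
  val[0] = 4
  val[1] = ⊥
  val[2] = ⊤
  val[3] = ⊤
  val[4] = ⊥
  val[5] = ⊤
  val[6] = ⊤
  val[7] = ⊤

15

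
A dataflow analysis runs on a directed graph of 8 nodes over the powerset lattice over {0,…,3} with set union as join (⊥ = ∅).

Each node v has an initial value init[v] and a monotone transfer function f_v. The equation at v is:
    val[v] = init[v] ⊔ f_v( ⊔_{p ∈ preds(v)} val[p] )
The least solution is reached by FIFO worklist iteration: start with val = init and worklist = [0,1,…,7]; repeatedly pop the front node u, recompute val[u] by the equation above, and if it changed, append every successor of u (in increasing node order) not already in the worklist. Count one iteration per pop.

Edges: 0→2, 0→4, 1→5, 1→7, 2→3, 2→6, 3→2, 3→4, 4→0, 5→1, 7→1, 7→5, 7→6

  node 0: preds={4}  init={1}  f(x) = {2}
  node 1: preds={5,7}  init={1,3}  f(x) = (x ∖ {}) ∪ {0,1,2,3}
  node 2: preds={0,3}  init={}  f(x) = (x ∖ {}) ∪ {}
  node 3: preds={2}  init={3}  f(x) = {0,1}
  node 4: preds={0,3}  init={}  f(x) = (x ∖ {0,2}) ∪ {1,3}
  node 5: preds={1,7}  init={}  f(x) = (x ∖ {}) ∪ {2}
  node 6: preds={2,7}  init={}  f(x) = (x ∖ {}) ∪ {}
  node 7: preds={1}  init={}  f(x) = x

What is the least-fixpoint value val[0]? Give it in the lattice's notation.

{1,2}

Worklist (14 pops):
  #1 pop 0: in={} → {1,2} (was {1}); enqueue []
  #2 pop 1: in={} → {0,1,2,3} (was {1,3}); enqueue []
  #3 pop 2: in={1,2,3} → {1,2,3} (was {}); enqueue []
  #4 pop 3: in={1,2,3} → {0,1,3} (was {3}); enqueue [2]
  #5 pop 4: in={0,1,2,3} → {1,3} (was {}); enqueue [0]
  #6 pop 5: in={0,1,2,3} → {0,1,2,3} (was {}); enqueue [1]
  #7 pop 6: in={1,2,3} → {1,2,3} (was {}); enqueue []
  #8 pop 7: in={0,1,2,3} → {0,1,2,3} (was {}); enqueue [5,6]
  #9 pop 2: in={0,1,2,3} → {0,1,2,3} (was {1,2,3}); enqueue [3]
  #10 pop 0: in={1,3} → {1,2} (no change)
  #11 pop 1: in={0,1,2,3} → {0,1,2,3} (no change)
  #12 pop 5: in={0,1,2,3} → {0,1,2,3} (no change)
  #13 pop 6: in={0,1,2,3} → {0,1,2,3} (was {1,2,3}); enqueue []
  #14 pop 3: in={0,1,2,3} → {0,1,3} (no change)

Fixpoint:
  val[0] = {1,2}
  val[1] = {0,1,2,3}
  val[2] = {0,1,2,3}
  val[3] = {0,1,3}
  val[4] = {1,3}
  val[5] = {0,1,2,3}
  val[6] = {0,1,2,3}
  val[7] = {0,1,2,3}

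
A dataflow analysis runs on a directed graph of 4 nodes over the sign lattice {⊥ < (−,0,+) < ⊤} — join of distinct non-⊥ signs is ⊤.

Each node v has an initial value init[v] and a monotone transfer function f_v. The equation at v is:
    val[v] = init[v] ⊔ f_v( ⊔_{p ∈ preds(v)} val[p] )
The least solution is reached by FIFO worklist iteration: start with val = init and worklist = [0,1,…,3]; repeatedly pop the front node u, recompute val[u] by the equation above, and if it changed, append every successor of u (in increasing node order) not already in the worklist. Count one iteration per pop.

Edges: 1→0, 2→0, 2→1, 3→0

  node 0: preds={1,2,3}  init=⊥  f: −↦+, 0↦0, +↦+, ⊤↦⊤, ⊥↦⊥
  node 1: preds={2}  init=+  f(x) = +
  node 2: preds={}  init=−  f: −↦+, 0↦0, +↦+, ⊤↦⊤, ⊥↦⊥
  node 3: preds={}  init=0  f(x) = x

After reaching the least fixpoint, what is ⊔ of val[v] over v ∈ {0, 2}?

⊤

Iteration log — 4 steps:
  step 1. node 0  ⊔preds=⊤  new=⊤  old=⊥  +wl: 
  step 2. node 1  ⊔preds=−  new=+  stable
  step 3. node 2  ⊔preds=⊥  new=−  stable
  step 4. node 3  ⊔preds=⊥  new=0  stable

Least fixpoint reached:
  node 0: ⊤
  node 1: +
  node 2: −
  node 3: 0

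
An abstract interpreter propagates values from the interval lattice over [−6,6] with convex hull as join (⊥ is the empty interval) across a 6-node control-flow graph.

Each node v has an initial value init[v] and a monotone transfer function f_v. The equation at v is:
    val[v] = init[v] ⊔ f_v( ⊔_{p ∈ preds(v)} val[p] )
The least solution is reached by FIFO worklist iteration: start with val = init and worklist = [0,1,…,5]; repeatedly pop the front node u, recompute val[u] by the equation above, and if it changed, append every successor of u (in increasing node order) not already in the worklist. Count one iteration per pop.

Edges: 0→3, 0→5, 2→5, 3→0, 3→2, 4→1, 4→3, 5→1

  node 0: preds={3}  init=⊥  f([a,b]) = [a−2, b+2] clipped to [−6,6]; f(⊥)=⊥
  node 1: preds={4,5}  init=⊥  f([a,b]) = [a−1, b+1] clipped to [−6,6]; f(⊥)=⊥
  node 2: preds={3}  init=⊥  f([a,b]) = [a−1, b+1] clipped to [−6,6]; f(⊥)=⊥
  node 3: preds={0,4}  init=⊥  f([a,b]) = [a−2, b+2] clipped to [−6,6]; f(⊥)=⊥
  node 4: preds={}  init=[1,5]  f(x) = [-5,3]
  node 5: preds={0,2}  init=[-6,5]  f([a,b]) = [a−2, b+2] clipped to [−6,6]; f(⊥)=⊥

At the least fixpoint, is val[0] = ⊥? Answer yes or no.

no

Iteration log — 16 steps:
  step 1. node 0  ⊔preds=⊥  new=⊥  stable
  step 2. node 1  ⊔preds=[-6,5]  new=[-6,6]  old=⊥  +wl: 
  step 3. node 2  ⊔preds=⊥  new=⊥  stable
  step 4. node 3  ⊔preds=[1,5]  new=[-1,6]  old=⊥  +wl: 0,2
  step 5. node 4  ⊔preds=⊥  new=[-5,5]  old=[1,5]  +wl: 1,3
  step 6. node 5  ⊔preds=⊥  new=[-6,5]  stable
  step 7. node 0  ⊔preds=[-1,6]  new=[-3,6]  old=⊥  +wl: 5
  step 8. node 2  ⊔preds=[-1,6]  new=[-2,6]  old=⊥  +wl: 
  step 9. node 1  ⊔preds=[-6,5]  new=[-6,6]  stable
  step 10. node 3  ⊔preds=[-5,6]  new=[-6,6]  old=[-1,6]  +wl: 0,2
  step 11. node 5  ⊔preds=[-3,6]  new=[-6,6]  old=[-6,5]  +wl: 1
  step 12. node 0  ⊔preds=[-6,6]  new=[-6,6]  old=[-3,6]  +wl: 3,5
  step 13. node 2  ⊔preds=[-6,6]  new=[-6,6]  old=[-2,6]  +wl: 
  step 14. node 1  ⊔preds=[-6,6]  new=[-6,6]  stable
  step 15. node 3  ⊔preds=[-6,6]  new=[-6,6]  stable
  step 16. node 5  ⊔preds=[-6,6]  new=[-6,6]  stable

Least fixpoint reached:
  node 0: [-6,6]
  node 1: [-6,6]
  node 2: [-6,6]
  node 3: [-6,6]
  node 4: [-5,5]
  node 5: [-6,6]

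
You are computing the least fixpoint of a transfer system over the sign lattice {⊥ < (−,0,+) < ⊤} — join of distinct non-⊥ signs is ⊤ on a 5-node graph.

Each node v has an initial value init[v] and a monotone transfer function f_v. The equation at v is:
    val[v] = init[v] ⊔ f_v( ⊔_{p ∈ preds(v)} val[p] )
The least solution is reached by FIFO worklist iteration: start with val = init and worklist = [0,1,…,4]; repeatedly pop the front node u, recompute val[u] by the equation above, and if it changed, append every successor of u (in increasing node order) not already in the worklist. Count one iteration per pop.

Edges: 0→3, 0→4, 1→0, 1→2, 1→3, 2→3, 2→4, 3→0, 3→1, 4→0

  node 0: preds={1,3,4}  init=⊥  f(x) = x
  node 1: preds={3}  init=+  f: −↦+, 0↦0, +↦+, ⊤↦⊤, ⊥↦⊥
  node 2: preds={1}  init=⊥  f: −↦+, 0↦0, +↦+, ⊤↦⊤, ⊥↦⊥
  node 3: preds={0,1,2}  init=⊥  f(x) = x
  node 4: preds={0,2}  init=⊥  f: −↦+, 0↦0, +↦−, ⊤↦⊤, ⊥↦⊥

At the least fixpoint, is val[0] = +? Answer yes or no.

Trace (15 dequeues):
  [1] u=0 | in + | out + | prev ⊥ | push {}
  [2] u=1 | in ⊥ | out + | ==
  [3] u=2 | in + | out + | prev ⊥ | push {}
  [4] u=3 | in + | out + | prev ⊥ | push {0,1}
  [5] u=4 | in + | out − | prev ⊥ | push {}
  [6] u=0 | in ⊤ | out ⊤ | prev + | push {3,4}
  [7] u=1 | in + | out + | ==
  [8] u=3 | in ⊤ | out ⊤ | prev + | push {0,1}
  [9] u=4 | in ⊤ | out ⊤ | prev − | push {}
  [10] u=0 | in ⊤ | out ⊤ | ==
  [11] u=1 | in ⊤ | out ⊤ | prev + | push {0,2,3}
  [12] u=0 | in ⊤ | out ⊤ | ==
  [13] u=2 | in ⊤ | out ⊤ | prev + | push {4}
  [14] u=3 | in ⊤ | out ⊤ | ==
  [15] u=4 | in ⊤ | out ⊤ | ==

Converged values:
  [0] ⊤
  [1] ⊤
  [2] ⊤
  [3] ⊤
  [4] ⊤

no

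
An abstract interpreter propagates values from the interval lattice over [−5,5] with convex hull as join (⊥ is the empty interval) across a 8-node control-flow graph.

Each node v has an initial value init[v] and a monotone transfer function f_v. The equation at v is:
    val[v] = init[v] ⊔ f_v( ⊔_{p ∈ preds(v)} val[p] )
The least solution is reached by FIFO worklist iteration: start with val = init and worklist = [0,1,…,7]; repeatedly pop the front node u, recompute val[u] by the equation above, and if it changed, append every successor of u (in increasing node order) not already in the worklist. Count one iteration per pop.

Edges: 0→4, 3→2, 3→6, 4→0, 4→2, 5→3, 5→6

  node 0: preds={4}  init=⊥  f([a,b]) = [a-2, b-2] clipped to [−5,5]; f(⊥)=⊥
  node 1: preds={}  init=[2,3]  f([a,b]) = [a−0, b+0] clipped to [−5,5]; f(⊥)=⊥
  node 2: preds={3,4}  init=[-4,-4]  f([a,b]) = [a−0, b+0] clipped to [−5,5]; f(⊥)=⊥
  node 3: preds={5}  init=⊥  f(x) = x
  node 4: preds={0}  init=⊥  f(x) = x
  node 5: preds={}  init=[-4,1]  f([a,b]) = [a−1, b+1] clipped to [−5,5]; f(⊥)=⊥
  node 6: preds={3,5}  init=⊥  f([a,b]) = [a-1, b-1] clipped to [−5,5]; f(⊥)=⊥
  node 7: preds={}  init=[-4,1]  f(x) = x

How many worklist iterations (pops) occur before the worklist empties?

9

Trace (9 dequeues):
  [1] u=0 | in ⊥ | out ⊥ | ==
  [2] u=1 | in ⊥ | out [2,3] | ==
  [3] u=2 | in ⊥ | out [-4,-4] | ==
  [4] u=3 | in [-4,1] | out [-4,1] | prev ⊥ | push {2}
  [5] u=4 | in ⊥ | out ⊥ | ==
  [6] u=5 | in ⊥ | out [-4,1] | ==
  [7] u=6 | in [-4,1] | out [-5,0] | prev ⊥ | push {}
  [8] u=7 | in ⊥ | out [-4,1] | ==
  [9] u=2 | in [-4,1] | out [-4,1] | prev [-4,-4] | push {}

Converged values:
  [0] ⊥
  [1] [2,3]
  [2] [-4,1]
  [3] [-4,1]
  [4] ⊥
  [5] [-4,1]
  [6] [-5,0]
  [7] [-4,1]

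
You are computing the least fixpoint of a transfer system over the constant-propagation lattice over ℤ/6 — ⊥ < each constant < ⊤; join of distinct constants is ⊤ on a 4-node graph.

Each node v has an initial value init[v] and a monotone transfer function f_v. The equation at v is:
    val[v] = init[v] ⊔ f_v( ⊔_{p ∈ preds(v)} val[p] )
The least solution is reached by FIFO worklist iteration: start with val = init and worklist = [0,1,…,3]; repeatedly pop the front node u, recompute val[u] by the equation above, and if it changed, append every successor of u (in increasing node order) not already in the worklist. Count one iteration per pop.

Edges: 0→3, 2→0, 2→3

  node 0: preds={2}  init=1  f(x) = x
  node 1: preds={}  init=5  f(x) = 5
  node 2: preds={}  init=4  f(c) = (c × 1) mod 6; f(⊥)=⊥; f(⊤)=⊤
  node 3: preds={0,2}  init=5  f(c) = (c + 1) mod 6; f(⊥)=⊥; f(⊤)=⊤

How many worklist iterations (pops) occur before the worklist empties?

Trace (4 dequeues):
  [1] u=0 | in 4 | out ⊤ | prev 1 | push {}
  [2] u=1 | in ⊥ | out 5 | ==
  [3] u=2 | in ⊥ | out 4 | ==
  [4] u=3 | in ⊤ | out ⊤ | prev 5 | push {}

Converged values:
  [0] ⊤
  [1] 5
  [2] 4
  [3] ⊤

4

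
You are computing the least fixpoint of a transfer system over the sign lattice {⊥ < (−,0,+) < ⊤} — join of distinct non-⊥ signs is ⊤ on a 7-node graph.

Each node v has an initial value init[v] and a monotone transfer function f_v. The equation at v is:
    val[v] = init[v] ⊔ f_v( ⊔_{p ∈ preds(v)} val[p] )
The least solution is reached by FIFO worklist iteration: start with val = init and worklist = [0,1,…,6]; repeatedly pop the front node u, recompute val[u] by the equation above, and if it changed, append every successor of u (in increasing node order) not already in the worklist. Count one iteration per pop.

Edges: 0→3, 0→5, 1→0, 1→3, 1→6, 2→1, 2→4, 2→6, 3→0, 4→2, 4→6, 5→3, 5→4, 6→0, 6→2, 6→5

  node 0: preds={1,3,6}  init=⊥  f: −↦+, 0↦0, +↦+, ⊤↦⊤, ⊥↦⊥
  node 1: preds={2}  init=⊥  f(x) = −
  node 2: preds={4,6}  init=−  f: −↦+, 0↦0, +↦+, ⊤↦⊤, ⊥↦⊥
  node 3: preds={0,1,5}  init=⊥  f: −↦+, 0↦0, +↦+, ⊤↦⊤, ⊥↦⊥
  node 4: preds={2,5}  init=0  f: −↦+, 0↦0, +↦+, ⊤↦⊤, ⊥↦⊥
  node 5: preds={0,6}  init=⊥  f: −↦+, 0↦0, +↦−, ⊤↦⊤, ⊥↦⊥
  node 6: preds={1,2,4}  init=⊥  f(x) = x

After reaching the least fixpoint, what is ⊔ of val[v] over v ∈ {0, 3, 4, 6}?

Iteration log — 14 steps:
  step 1. node 0  ⊔preds=⊥  new=⊥  stable
  step 2. node 1  ⊔preds=−  new=−  old=⊥  +wl: 0
  step 3. node 2  ⊔preds=0  new=⊤  old=−  +wl: 1
  step 4. node 3  ⊔preds=−  new=+  old=⊥  +wl: 
  step 5. node 4  ⊔preds=⊤  new=⊤  old=0  +wl: 2
  step 6. node 5  ⊔preds=⊥  new=⊥  stable
  step 7. node 6  ⊔preds=⊤  new=⊤  old=⊥  +wl: 5
  step 8. node 0  ⊔preds=⊤  new=⊤  old=⊥  +wl: 3
  step 9. node 1  ⊔preds=⊤  new=−  stable
  step 10. node 2  ⊔preds=⊤  new=⊤  stable
  step 11. node 5  ⊔preds=⊤  new=⊤  old=⊥  +wl: 4
  step 12. node 3  ⊔preds=⊤  new=⊤  old=+  +wl: 0
  step 13. node 4  ⊔preds=⊤  new=⊤  stable
  step 14. node 0  ⊔preds=⊤  new=⊤  stable

Least fixpoint reached:
  node 0: ⊤
  node 1: −
  node 2: ⊤
  node 3: ⊤
  node 4: ⊤
  node 5: ⊤
  node 6: ⊤

⊤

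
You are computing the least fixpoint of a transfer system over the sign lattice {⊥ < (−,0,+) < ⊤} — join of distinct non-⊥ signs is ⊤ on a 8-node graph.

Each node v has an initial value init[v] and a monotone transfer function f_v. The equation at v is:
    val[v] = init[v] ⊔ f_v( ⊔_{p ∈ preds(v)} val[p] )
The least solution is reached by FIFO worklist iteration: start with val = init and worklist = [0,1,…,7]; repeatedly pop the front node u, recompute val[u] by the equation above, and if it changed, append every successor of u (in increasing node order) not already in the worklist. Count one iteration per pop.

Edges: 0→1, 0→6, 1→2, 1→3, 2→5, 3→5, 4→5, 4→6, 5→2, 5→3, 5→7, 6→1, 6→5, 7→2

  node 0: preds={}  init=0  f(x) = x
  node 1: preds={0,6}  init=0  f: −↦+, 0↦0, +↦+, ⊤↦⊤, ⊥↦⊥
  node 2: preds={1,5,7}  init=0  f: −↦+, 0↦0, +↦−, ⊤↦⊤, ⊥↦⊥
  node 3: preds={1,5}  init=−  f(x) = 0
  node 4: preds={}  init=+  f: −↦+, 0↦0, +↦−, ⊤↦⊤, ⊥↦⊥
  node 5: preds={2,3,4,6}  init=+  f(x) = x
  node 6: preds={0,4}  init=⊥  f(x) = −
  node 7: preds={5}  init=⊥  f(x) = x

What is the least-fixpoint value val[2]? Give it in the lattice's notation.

⊤

Trace (14 dequeues):
  [1] u=0 | in ⊥ | out 0 | ==
  [2] u=1 | in 0 | out 0 | ==
  [3] u=2 | in ⊤ | out ⊤ | prev 0 | push {}
  [4] u=3 | in ⊤ | out ⊤ | prev − | push {}
  [5] u=4 | in ⊥ | out + | ==
  [6] u=5 | in ⊤ | out ⊤ | prev + | push {2,3}
  [7] u=6 | in ⊤ | out − | prev ⊥ | push {1,5}
  [8] u=7 | in ⊤ | out ⊤ | prev ⊥ | push {}
  [9] u=2 | in ⊤ | out ⊤ | ==
  [10] u=3 | in ⊤ | out ⊤ | ==
  [11] u=1 | in ⊤ | out ⊤ | prev 0 | push {2,3}
  [12] u=5 | in ⊤ | out ⊤ | ==
  [13] u=2 | in ⊤ | out ⊤ | ==
  [14] u=3 | in ⊤ | out ⊤ | ==

Converged values:
  [0] 0
  [1] ⊤
  [2] ⊤
  [3] ⊤
  [4] +
  [5] ⊤
  [6] −
  [7] ⊤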